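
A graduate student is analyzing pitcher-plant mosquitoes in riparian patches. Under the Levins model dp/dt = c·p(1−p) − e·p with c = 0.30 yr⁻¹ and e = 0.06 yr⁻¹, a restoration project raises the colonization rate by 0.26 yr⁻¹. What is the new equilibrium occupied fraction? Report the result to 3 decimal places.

Before: p* = 1 − 0.06/0.30 = 0.8000.
After the change, c = 0.56, e = 0.06, so p* = 1 − 0.06/0.56 = 0.8929.

0.893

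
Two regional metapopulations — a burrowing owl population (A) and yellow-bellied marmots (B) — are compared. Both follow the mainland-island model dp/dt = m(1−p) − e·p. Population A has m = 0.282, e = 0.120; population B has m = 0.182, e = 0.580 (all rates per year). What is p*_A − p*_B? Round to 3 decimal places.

A: p*_A = m/(m+e) = 0.282/0.4020 = 0.7015.
B: p*_B = 0.182/0.7620 = 0.2388.
p*_A − p*_B = 0.7015 − 0.2388 = 0.4626.

0.463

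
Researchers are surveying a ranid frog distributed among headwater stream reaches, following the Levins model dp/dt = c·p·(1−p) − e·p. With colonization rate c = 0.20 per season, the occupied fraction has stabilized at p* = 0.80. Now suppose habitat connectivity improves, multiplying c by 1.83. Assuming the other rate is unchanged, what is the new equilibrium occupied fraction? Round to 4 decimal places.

0.8907

Balance c(1−p*) = e gives e = 0.20×(1 − 0.80000) = 0.04000.
New p* = 1 − e/c = 1 − 0.04000/0.36600 = 0.89071.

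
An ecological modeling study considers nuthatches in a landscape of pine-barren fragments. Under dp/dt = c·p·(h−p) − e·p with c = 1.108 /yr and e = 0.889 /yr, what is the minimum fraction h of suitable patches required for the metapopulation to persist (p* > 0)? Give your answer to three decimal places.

p* = h − e/c is positive only when h > e/c.
h_min = e/c = 0.889/1.108 = 0.8023.

0.802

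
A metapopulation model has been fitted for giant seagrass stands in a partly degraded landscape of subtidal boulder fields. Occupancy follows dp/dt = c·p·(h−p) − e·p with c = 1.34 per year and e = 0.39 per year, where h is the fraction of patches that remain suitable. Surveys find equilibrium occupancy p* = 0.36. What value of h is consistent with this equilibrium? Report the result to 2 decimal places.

At equilibrium c(h−p*) = e, so h = p* + e/c.
h = 0.36 + 0.39/1.34 = 0.36 + 0.2910 = 0.6510.

0.65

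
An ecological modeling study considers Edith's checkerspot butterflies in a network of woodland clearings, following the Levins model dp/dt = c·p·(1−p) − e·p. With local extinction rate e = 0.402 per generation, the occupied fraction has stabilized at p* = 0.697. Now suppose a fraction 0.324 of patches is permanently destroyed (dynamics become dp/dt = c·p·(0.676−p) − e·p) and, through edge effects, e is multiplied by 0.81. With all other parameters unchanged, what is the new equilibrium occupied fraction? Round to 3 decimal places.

0.431

Balance c(1−p*) = e gives c = e/(1 − 0.69700) = 0.402/0.30300 = 1.32673.
New p* = 0.676 − e/c = 0.676 − 0.32562/1.32673 = 0.43057.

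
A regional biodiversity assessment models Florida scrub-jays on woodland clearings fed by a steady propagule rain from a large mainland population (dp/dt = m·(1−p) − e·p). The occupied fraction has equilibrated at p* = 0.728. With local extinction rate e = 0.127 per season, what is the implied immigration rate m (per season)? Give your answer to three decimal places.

0.340

At equilibrium m(1−p*) = e·p*, so m = e·p*/(1−p*).
m = 0.127 × 0.728 / 0.2720 = 0.0925/0.2720 = 0.3399.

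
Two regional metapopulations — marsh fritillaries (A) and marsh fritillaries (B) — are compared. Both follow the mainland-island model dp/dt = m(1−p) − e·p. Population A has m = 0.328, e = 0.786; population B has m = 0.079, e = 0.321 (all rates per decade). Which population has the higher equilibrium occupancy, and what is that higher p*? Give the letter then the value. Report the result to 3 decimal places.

A: p*_A = m/(m+e) = 0.328/1.1140 = 0.2944.
B: p*_B = 0.079/0.4000 = 0.1975.
A is higher at 0.2944.

A, 0.294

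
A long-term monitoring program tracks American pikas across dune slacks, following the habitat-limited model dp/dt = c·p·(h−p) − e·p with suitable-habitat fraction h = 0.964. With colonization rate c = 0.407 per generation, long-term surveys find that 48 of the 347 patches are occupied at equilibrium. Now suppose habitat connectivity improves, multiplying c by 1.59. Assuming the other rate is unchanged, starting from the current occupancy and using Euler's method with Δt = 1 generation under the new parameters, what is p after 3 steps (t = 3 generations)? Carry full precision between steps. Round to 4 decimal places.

Observed p* = 48/347 = 0.13833.
Balance c(h−p*) = e gives e = 0.407×(0.964 − 0.13833) = 0.33605.
Starting from p₀ = 0.13833; update p ← p + (dp/dt)·Δt with the new parameters.
t = 1: p = 0.13833 + (+0.02743) = 0.16575
t = 2: p = 0.16575 + (+0.02992) = 0.19568
t = 3: p = 0.19568 + (+0.03153) = 0.22721

0.2272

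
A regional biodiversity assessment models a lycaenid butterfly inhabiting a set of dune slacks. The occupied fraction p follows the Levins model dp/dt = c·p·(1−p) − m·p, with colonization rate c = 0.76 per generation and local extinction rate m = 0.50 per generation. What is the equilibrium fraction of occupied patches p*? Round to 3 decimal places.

0.342

Setting dp/dt = 0 and dividing through by p* gives c·(1−p*) = m.
So p* = 1 − m/c = 1 − 0.50/0.76 = 1 − 0.6579 = 0.3421.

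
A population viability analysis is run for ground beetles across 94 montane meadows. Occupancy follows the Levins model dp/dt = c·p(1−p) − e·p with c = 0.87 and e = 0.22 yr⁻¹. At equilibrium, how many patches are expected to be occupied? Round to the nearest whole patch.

70

p* = 1 − e/c = 1 − 0.22/0.87 = 0.7471.
Expected occupied patches = N × p* = 94 × 0.7471 = 70.23 ≈ 70.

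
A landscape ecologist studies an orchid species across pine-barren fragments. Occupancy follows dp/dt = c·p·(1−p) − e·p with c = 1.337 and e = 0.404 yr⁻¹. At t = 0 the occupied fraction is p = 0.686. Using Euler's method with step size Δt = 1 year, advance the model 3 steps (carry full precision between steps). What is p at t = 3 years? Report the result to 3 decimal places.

Update rule: p ← p + [c·p·(1−p) − e·p]·Δt with Δt = 1.
t = 1: p = 0.68600 + (+0.01085) = 0.69685
t = 2: p = 0.69685 + (+0.00091) = 0.69776
t = 3: p = 0.69776 + (+0.00006) = 0.69783

0.698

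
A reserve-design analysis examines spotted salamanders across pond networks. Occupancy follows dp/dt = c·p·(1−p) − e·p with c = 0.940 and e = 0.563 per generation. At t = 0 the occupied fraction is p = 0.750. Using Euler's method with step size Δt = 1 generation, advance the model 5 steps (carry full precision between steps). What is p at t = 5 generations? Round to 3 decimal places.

0.412

Update rule: p ← p + [c·p·(1−p) − e·p]·Δt with Δt = 1.
p: 0.75000 → 0.50400  (Δp = -0.24600)
p: 0.50400 → 0.45523  (Δp = -0.04877)
p: 0.45523 → 0.43205  (Δp = -0.02318)
p: 0.43205 → 0.41947  (Δp = -0.01259)
p: 0.41947 → 0.41221  (Δp = -0.00726)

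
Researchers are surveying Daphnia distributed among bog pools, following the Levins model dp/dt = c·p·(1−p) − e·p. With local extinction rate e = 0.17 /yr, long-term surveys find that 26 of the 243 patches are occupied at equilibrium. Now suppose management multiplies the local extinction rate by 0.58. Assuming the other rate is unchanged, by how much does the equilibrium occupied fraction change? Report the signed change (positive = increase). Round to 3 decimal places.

Observed p* = 26/243 = 0.10700.
Balance c(1−p*) = e gives c = e/(1 − 0.10700) = 0.17/0.89300 = 0.19037.
New p* = 1 − e/c = 1 − 0.09860/0.19037 = 0.48206.
Δp* = 0.48206 − 0.10700 = +0.37506.

0.375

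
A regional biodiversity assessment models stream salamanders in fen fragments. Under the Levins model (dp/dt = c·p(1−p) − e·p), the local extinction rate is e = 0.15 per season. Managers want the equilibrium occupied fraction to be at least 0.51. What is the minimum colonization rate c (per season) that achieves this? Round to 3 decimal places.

p* = 1 − e/c ≥ 0.51 requires e/c ≤ 0.4900, i.e. c ≥ e/0.4900.
c_min = 0.15/0.4900 = 0.3061.

0.306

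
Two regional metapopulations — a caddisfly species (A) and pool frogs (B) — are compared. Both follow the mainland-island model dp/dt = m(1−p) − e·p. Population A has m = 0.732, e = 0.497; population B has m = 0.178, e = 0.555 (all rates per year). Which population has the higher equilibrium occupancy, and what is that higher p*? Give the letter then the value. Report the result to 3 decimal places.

A, 0.596

A: p*_A = m/(m+e) = 0.732/1.2290 = 0.5956.
B: p*_B = 0.178/0.7330 = 0.2428.
A is higher at 0.5956.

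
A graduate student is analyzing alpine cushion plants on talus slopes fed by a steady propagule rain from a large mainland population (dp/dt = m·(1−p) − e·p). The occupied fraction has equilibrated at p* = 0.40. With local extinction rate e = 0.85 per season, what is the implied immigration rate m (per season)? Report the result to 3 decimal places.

At equilibrium m(1−p*) = e·p*, so m = e·p*/(1−p*).
m = 0.85 × 0.40 / 0.6000 = 0.3400/0.6000 = 0.5667.

0.567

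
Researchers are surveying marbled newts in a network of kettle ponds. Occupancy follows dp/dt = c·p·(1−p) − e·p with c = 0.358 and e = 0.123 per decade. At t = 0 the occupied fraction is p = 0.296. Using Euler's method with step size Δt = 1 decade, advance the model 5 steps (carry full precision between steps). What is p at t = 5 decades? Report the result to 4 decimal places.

0.4803

Update rule: p ← p + [c·p·(1−p) − e·p]·Δt with Δt = 1.
t = 1: p = 0.29600 + (+0.03819) = 0.33419
t = 2: p = 0.33419 + (+0.03855) = 0.37275
t = 3: p = 0.37275 + (+0.03785) = 0.41060
t = 4: p = 0.41060 + (+0.03613) = 0.44674
t = 5: p = 0.44674 + (+0.03354) = 0.48027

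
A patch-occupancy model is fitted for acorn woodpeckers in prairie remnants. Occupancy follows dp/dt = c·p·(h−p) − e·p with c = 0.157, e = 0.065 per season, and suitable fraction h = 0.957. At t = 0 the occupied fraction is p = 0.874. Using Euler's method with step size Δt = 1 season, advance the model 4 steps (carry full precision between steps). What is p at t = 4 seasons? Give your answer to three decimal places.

Update rule: p ← p + [c·p·(h−p) − e·p]·Δt with Δt = 1.
t = 1: p = 0.87400 + (-0.04542) = 0.82858
t = 2: p = 0.82858 + (-0.03715) = 0.79143
t = 3: p = 0.79143 + (-0.03087) = 0.76056
t = 4: p = 0.76056 + (-0.02598) = 0.73458

0.735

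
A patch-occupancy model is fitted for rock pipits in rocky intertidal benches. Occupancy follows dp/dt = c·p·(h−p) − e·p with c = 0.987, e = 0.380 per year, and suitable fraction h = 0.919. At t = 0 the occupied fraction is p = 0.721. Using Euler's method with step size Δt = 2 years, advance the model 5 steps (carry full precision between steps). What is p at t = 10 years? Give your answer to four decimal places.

Update rule: p ← p + [c·p·(h−p) − e·p]·Δt with Δt = 2.
step 1: Δp = -0.26616, p = 0.45484
step 2: Δp = +0.07107, p = 0.52591
step 3: Δp = +0.00839, p = 0.53430
step 4: Δp = -0.00033, p = 0.53398
step 5: Δp = +0.00002, p = 0.53400

0.5340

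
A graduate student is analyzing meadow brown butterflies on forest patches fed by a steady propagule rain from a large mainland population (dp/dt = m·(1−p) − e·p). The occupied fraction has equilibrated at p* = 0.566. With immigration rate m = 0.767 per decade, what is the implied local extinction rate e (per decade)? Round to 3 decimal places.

0.588

At equilibrium m(1−p*) = e·p*, so e = m(1−p*)/p*.
e = 0.767 × 0.4340 / 0.566 = 0.5881.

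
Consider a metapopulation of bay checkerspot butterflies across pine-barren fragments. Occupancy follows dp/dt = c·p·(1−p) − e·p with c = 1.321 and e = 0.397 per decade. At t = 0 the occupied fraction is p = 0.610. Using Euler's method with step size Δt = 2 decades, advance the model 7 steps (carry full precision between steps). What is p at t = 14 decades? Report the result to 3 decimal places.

Update rule: p ← p + [c·p·(1−p) − e·p]·Δt with Δt = 2.
t = 2: p = 0.61000 + (+0.14419) = 0.75419
t = 4: p = 0.75419 + (-0.10904) = 0.64515
t = 6: p = 0.64515 + (+0.09258) = 0.73774
t = 8: p = 0.73774 + (-0.07458) = 0.66315
t = 10: p = 0.66315 + (+0.06363) = 0.72678
t = 12: p = 0.72678 + (-0.05244) = 0.67434
t = 14: p = 0.67434 + (+0.04477) = 0.71911

0.719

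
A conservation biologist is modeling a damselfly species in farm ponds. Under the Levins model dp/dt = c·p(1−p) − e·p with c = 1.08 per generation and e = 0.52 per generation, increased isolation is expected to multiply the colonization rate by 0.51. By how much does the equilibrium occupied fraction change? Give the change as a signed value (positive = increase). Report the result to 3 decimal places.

Before: p* = 1 − 0.52/1.08 = 0.5185.
After the change, c = 0.5508, e = 0.52, so p* = 1 − 0.52/0.5508 = 0.0559.
Δp* = 0.0559 − 0.5185 = -0.4626.

-0.463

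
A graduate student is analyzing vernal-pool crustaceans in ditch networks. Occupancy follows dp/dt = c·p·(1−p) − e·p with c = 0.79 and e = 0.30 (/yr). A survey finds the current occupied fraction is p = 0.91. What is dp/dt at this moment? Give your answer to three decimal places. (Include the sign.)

-0.208

Colonization term: c·p·(1−p) = 0.79×0.91×0.0900 = 0.06470.
Extinction term: e·p = 0.27300.
dp/dt = 0.06470 − 0.27300 = -0.20830.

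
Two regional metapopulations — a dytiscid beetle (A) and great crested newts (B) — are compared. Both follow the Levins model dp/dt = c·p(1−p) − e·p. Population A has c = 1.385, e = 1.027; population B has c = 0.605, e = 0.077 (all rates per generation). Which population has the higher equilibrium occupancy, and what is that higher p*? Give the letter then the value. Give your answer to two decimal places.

B, 0.87

A: p*_A = 1 − 1.027/1.385 = 0.2585.
B: p*_B = 1 − 0.077/0.605 = 0.8727.
B is higher at 0.8727.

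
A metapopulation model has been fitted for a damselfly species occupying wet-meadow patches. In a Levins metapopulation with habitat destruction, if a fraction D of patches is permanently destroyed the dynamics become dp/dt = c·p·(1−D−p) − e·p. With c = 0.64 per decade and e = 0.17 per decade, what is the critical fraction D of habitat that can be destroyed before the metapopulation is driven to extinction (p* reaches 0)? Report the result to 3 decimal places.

The nontrivial equilibrium is p* = (1−D) − e/c; extinction occurs when this hits zero.
So D_crit = 1 − e/c = 1 − 0.17/0.64 = 1 − 0.2656 = 0.7344.
This equals the undisturbed p*, a classic result of Lande's extension.

0.734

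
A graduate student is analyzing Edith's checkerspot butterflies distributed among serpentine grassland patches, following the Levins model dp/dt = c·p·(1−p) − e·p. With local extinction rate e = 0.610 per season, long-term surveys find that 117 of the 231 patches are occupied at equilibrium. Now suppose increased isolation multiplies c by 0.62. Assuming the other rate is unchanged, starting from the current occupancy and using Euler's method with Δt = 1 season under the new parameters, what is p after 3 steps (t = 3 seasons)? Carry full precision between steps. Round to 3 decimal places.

Observed p* = 117/231 = 0.50649.
Balance c(1−p*) = e gives c = e/(1 − 0.50649) = 0.610/0.49351 = 1.23605.
Starting from p₀ = 0.50649; update p ← p + (dp/dt)·Δt with the new parameters.
step 1: Δp = -0.11741, p = 0.38909
step 2: Δp = -0.05518, p = 0.33391
step 3: Δp = -0.03324, p = 0.30067

0.301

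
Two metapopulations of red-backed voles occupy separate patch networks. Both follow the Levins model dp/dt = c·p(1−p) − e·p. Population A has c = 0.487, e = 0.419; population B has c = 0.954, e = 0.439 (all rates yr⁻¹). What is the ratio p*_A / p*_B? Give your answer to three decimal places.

A: p*_A = 1 − 0.419/0.487 = 0.1396.
B: p*_B = 1 − 0.439/0.954 = 0.5398.
p*_A / p*_B = 0.1396/0.5398 = 0.2587.

0.259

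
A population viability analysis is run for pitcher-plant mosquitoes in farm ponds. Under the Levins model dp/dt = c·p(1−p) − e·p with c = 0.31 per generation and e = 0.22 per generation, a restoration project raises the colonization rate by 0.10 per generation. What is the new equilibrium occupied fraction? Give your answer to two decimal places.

Before: p* = 1 − 0.22/0.31 = 0.2903.
After the change, c = 0.41, e = 0.22, so p* = 1 − 0.22/0.41 = 0.4634.

0.46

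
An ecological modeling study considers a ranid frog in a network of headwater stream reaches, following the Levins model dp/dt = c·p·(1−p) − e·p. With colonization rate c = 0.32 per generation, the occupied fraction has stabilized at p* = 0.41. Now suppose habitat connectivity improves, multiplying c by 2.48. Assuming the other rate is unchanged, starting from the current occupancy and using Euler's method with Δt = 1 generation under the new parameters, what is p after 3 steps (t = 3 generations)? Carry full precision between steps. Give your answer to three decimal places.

0.692

Balance c(1−p*) = e gives e = 0.32×(1 − 0.41000) = 0.18880.
Starting from p₀ = 0.41000; update p ← p + (dp/dt)·Δt with the new parameters.
  1  |  dp/dt·Δt = +0.114564  |  p_1 = 0.524564
  2  |  dp/dt·Δt = +0.098884  |  p_2 = 0.623447
  3  |  dp/dt·Δt = +0.068599  |  p_3 = 0.692047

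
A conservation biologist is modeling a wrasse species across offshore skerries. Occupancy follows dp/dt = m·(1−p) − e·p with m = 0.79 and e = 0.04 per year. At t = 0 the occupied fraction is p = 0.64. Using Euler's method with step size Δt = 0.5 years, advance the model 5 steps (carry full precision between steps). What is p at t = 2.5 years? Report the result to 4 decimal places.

Update rule: p ← p + [m·(1−p) − e·p]·Δt with Δt = 0.5.
p: 0.64000 → 0.76940  (Δp = +0.12940)
p: 0.76940 → 0.84510  (Δp = +0.07570)
p: 0.84510 → 0.88938  (Δp = +0.04428)
p: 0.88938 → 0.91529  (Δp = +0.02591)
p: 0.91529 → 0.93044  (Δp = +0.01516)

0.9304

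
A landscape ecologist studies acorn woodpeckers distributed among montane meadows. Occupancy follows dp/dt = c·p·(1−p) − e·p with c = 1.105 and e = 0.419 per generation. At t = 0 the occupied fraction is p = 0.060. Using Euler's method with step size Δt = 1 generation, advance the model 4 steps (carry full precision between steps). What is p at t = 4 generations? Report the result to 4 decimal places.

0.3324

Update rule: p ← p + [c·p·(1−p) − e·p]·Δt with Δt = 1.
  1  |  dp/dt·Δt = +0.037182  |  p_1 = 0.097182
  2  |  dp/dt·Δt = +0.056231  |  p_2 = 0.153413
  3  |  dp/dt·Δt = +0.079234  |  p_3 = 0.232647
  4  |  dp/dt·Δt = +0.099788  |  p_4 = 0.332436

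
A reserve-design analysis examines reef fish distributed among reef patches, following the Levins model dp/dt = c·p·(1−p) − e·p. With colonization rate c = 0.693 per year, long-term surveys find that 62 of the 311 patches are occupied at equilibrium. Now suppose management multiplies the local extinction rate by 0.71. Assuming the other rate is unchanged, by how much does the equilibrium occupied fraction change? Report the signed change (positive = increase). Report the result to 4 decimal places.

Observed p* = 62/311 = 0.19936.
Balance c(1−p*) = e gives e = 0.693×(1 − 0.19936) = 0.55484.
New p* = 1 − e/c = 1 − 0.39394/0.69300 = 0.43154.
Δp* = 0.43154 − 0.19936 = +0.23218.

0.2322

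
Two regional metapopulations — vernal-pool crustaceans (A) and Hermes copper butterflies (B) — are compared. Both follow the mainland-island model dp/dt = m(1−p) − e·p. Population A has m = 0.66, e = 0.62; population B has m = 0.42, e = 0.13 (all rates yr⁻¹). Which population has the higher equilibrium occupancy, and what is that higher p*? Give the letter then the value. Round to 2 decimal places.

B, 0.76

A: p*_A = m/(m+e) = 0.66/1.2800 = 0.5156.
B: p*_B = 0.42/0.5500 = 0.7636.
B is higher at 0.7636.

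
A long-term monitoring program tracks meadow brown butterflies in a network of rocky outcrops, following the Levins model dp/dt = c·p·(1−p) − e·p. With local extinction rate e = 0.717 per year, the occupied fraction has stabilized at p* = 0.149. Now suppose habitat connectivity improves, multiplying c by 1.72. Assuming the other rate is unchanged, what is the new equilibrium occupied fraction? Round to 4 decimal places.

Balance c(1−p*) = e gives c = e/(1 − 0.14900) = 0.717/0.85100 = 0.84254.
New p* = 1 − e/c = 1 − 0.71700/1.44917 = 0.50523.

0.5052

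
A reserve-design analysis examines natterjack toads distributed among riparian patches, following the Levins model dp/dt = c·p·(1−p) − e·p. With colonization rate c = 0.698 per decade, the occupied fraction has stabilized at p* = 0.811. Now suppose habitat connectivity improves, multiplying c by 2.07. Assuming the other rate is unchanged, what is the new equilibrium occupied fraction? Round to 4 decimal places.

Balance c(1−p*) = e gives e = 0.698×(1 − 0.81100) = 0.13192.
New p* = 1 − e/c = 1 − 0.13192/1.44486 = 0.90870.

0.9087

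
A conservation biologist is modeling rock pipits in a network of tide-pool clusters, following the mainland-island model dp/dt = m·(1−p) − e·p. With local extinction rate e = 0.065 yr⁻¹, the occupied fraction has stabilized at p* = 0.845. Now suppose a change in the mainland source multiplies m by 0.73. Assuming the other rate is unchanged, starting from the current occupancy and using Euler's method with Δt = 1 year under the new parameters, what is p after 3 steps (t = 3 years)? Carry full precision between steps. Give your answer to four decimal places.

Balance m(1−p*) = e·p* gives m = e·p*/(1−p*) = 0.065×0.84500/0.15500 = 0.35435.
Starting from p₀ = 0.84500; update p ← p + (dp/dt)·Δt with the new parameters.
p: 0.84500 → 0.83017  (Δp = -0.01483)
p: 0.83017 → 0.82014  (Δp = -0.01003)
p: 0.82014 → 0.81336  (Δp = -0.00678)

0.8134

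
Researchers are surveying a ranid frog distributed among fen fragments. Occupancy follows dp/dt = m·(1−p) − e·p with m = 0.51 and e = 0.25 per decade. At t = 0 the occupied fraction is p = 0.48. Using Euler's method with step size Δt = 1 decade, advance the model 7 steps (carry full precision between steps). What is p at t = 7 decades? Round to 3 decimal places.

0.671

Update rule: p ← p + [m·(1−p) − e·p]·Δt with Δt = 1.
p: 0.48000 → 0.62520  (Δp = +0.14520)
p: 0.62520 → 0.66005  (Δp = +0.03485)
p: 0.66005 → 0.66841  (Δp = +0.00836)
p: 0.66841 → 0.67042  (Δp = +0.00201)
p: 0.67042 → 0.67090  (Δp = +0.00048)
p: 0.67090 → 0.67102  (Δp = +0.00012)
p: 0.67102 → 0.67104  (Δp = +0.00003)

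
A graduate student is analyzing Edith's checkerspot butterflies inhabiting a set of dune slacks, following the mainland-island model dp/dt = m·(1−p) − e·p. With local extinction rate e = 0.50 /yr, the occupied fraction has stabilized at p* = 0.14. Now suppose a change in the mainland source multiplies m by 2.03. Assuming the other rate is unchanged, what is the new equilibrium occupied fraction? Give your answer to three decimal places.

0.248

Balance m(1−p*) = e·p* gives m = e·p*/(1−p*) = 0.50×0.14000/0.86000 = 0.08140.
New p* = m/(m+e) = 0.16524/(0.16524+0.50000) = 0.24839.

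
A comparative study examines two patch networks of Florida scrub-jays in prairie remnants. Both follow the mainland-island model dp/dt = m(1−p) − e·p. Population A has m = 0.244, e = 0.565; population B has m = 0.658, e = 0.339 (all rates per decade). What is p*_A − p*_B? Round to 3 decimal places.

-0.358

A: p*_A = m/(m+e) = 0.244/0.8090 = 0.3016.
B: p*_B = 0.658/0.9970 = 0.6600.
p*_A − p*_B = 0.3016 − 0.6600 = -0.3584.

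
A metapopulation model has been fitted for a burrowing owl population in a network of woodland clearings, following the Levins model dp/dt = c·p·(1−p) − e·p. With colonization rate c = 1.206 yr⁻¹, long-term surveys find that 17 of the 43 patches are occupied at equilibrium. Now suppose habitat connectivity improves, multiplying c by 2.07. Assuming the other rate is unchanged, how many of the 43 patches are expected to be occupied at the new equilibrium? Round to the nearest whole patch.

30

Observed p* = 17/43 = 0.39535.
Balance c(1−p*) = e gives e = 1.206×(1 − 0.39535) = 0.72921.
New p* = 1 − e/c = 1 − 0.72921/2.49642 = 0.70790.
Expected occupied = 43 × 0.70790 = 30.44 ≈ 30.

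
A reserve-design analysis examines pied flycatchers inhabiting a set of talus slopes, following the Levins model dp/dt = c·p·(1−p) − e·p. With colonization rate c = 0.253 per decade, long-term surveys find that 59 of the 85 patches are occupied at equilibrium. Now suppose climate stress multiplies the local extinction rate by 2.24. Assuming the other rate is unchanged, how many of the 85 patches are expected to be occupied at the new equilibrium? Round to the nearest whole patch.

Observed p* = 59/85 = 0.69412.
Balance c(1−p*) = e gives e = 0.253×(1 − 0.69412) = 0.07739.
New p* = 1 − e/c = 1 − 0.17335/0.25300 = 0.31482.
Expected occupied = 85 × 0.31482 = 26.76 ≈ 27.

27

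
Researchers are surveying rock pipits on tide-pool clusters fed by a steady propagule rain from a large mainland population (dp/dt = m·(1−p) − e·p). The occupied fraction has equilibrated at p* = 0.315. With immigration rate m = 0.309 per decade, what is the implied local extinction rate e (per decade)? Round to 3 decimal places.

At equilibrium m(1−p*) = e·p*, so e = m(1−p*)/p*.
e = 0.309 × 0.6850 / 0.315 = 0.6720.

0.672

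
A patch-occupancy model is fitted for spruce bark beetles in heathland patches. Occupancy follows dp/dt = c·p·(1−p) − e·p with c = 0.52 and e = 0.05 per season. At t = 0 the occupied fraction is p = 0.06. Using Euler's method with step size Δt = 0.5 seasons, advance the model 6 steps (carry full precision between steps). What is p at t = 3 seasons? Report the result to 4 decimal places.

0.1867

Update rule: p ← p + [c·p·(1−p) − e·p]·Δt with Δt = 0.5.
step 1: Δp = +0.01316, p = 0.07316
step 2: Δp = +0.01580, p = 0.08897
step 3: Δp = +0.01885, p = 0.10781
step 4: Δp = +0.02231, p = 0.13013
step 5: Δp = +0.02618, p = 0.15631
step 6: Δp = +0.03038, p = 0.18669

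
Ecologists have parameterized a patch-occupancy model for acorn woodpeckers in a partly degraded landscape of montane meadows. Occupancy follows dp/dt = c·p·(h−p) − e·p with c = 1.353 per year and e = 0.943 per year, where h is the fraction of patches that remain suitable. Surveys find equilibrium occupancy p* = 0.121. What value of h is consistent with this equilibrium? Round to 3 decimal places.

0.818

At equilibrium c(h−p*) = e, so h = p* + e/c.
h = 0.121 + 0.943/1.353 = 0.121 + 0.6970 = 0.8180.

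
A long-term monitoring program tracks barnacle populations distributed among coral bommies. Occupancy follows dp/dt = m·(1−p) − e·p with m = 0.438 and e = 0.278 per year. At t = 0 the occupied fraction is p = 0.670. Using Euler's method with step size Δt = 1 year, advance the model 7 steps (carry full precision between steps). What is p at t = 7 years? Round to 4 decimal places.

Update rule: p ← p + [m·(1−p) − e·p]·Δt with Δt = 1.
step 1: Δp = -0.04172, p = 0.62828
step 2: Δp = -0.01185, p = 0.61643
step 3: Δp = -0.00336, p = 0.61307
step 4: Δp = -0.00096, p = 0.61211
step 5: Δp = -0.00027, p = 0.61184
step 6: Δp = -0.00008, p = 0.61176
step 7: Δp = -0.00002, p = 0.61174

0.6117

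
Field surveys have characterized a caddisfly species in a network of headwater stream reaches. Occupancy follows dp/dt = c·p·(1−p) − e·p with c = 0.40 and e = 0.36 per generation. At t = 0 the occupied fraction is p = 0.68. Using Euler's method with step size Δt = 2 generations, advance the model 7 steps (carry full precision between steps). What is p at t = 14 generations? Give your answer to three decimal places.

Update rule: p ← p + [c·p·(1−p) − e·p]·Δt with Δt = 2.
p: 0.68000 → 0.36448  (Δp = -0.31552)
p: 0.36448 → 0.28736  (Δp = -0.07712)
p: 0.28736 → 0.24429  (Δp = -0.04307)
p: 0.24429 → 0.21609  (Δp = -0.02820)
p: 0.21609 → 0.19602  (Δp = -0.02007)
p: 0.19602 → 0.18096  (Δp = -0.01506)
p: 0.18096 → 0.16924  (Δp = -0.01172)

0.169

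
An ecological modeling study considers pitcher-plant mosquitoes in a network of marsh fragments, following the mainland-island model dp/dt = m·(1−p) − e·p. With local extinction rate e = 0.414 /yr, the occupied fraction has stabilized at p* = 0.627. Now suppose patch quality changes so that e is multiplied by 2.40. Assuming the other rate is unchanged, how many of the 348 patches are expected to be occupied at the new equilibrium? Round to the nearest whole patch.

143

Balance m(1−p*) = e·p* gives m = e·p*/(1−p*) = 0.414×0.62700/0.37300 = 0.69592.
New p* = m/(m+e) = 0.69592/(0.69592+0.99360) = 0.41190.
Expected occupied = 348 × 0.41190 = 143.34 ≈ 143.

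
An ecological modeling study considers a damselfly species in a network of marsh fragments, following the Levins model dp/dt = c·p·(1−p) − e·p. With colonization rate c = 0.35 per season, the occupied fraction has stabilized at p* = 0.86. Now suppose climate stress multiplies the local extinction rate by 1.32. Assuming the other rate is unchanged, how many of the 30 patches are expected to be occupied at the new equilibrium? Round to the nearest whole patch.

24

Balance c(1−p*) = e gives e = 0.35×(1 − 0.86000) = 0.04900.
New p* = 1 − e/c = 1 − 0.06468/0.35000 = 0.81520.
Expected occupied = 30 × 0.81520 = 24.46 ≈ 24.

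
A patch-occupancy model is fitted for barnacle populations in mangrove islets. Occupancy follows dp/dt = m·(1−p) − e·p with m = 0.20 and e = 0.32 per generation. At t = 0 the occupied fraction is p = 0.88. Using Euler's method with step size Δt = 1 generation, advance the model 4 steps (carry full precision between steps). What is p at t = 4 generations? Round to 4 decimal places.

0.4109

Update rule: p ← p + [m·(1−p) − e·p]·Δt with Δt = 1.
p: 0.88000 → 0.62240  (Δp = -0.25760)
p: 0.62240 → 0.49875  (Δp = -0.12365)
p: 0.49875 → 0.43940  (Δp = -0.05935)
p: 0.43940 → 0.41091  (Δp = -0.02849)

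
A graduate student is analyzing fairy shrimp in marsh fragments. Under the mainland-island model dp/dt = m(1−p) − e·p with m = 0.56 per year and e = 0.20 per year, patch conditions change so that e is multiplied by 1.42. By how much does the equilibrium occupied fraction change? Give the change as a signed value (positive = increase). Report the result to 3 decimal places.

-0.073

Before: p* = 0.56/(0.56+0.20) = 0.7368.
After: m = 0.56, e = 0.284; p* = 0.56/0.8440 = 0.6635.
Δp* = 0.6635 − 0.7368 = -0.0733.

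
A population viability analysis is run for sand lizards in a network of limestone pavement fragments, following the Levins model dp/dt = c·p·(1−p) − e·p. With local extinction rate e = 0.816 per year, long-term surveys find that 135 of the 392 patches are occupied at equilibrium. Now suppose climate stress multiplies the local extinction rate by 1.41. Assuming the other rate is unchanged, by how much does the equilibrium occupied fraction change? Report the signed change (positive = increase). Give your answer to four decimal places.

Observed p* = 135/392 = 0.34439.
Balance c(1−p*) = e gives c = e/(1 − 0.34439) = 0.816/0.65561 = 1.24464.
New p* = 1 − e/c = 1 − 1.15056/1.24464 = 0.07559.
Δp* = 0.07559 − 0.34439 = -0.26880.

-0.2688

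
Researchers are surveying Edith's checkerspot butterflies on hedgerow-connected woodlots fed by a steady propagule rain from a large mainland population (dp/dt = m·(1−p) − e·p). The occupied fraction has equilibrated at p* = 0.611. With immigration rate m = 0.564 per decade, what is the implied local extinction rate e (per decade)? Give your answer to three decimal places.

0.359

At equilibrium m(1−p*) = e·p*, so e = m(1−p*)/p*.
e = 0.564 × 0.3890 / 0.611 = 0.3591.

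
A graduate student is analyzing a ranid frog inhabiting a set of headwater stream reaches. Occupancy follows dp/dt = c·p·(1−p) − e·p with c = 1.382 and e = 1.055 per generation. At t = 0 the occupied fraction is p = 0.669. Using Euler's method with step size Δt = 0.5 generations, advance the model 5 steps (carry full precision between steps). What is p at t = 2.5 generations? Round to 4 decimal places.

Update rule: p ← p + [c·p·(1−p) − e·p]·Δt with Δt = 0.5.
p: 0.66900 → 0.46912  (Δp = -0.19988)
p: 0.46912 → 0.39375  (Δp = -0.07537)
p: 0.39375 → 0.35100  (Δp = -0.04275)
p: 0.35100 → 0.32325  (Δp = -0.02774)
p: 0.32325 → 0.30390  (Δp = -0.01935)

0.3039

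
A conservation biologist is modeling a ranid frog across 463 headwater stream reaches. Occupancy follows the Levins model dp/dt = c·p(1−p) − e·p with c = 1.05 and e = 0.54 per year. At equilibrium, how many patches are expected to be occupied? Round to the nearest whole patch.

225

p* = 1 − e/c = 1 − 0.54/1.05 = 0.4857.
Expected occupied patches = N × p* = 463 × 0.4857 = 224.89 ≈ 225.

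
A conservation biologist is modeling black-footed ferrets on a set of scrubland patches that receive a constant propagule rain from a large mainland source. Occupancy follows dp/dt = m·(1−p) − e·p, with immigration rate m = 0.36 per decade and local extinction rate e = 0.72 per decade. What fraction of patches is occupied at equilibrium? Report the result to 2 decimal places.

Setting dp/dt = 0: m − m·p* = e·p*, so m = (m+e)·p*.
p* = m/(m+e) = 0.36/(0.36+0.72) = 0.36/1.0800 = 0.3333.

0.33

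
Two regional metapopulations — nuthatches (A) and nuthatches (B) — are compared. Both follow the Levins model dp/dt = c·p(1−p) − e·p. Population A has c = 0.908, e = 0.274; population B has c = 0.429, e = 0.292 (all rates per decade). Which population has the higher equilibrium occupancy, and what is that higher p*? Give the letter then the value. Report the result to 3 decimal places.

A, 0.698

A: p*_A = 1 − 0.274/0.908 = 0.6982.
B: p*_B = 1 − 0.292/0.429 = 0.3193.
A is higher at 0.6982.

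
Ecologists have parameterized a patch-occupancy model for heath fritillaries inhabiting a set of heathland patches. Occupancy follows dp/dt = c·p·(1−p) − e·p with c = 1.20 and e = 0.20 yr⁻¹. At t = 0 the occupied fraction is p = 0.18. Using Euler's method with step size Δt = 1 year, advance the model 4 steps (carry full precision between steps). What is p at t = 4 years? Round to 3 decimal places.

Update rule: p ← p + [c·p·(1−p) − e·p]·Δt with Δt = 1.
p: 0.18000 → 0.32112  (Δp = +0.14112)
p: 0.32112 → 0.51850  (Δp = +0.19738)
p: 0.51850 → 0.71439  (Δp = +0.19589)
p: 0.71439 → 0.81636  (Δp = +0.10197)

0.816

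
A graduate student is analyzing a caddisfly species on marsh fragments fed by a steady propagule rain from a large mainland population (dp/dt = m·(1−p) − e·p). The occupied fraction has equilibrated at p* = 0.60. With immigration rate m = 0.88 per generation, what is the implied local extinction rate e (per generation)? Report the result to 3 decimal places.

0.587

At equilibrium m(1−p*) = e·p*, so e = m(1−p*)/p*.
e = 0.88 × 0.4000 / 0.60 = 0.5867.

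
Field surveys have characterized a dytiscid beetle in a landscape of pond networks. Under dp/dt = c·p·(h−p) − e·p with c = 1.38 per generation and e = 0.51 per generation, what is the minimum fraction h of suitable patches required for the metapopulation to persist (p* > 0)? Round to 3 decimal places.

0.370

p* = h − e/c is positive only when h > e/c.
h_min = e/c = 0.51/1.38 = 0.3696.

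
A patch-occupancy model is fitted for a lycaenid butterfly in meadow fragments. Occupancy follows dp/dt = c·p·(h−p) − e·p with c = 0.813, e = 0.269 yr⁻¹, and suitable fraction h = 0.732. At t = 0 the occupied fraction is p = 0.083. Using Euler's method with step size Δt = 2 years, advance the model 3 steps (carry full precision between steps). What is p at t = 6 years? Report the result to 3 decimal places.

Update rule: p ← p + [c·p·(h−p) − e·p]·Δt with Δt = 2.
  1  |  dp/dt·Δt = +0.042934  |  p_1 = 0.125934
  2  |  dp/dt·Δt = +0.056351  |  p_2 = 0.182285
  3  |  dp/dt·Δt = +0.064864  |  p_3 = 0.247148

0.247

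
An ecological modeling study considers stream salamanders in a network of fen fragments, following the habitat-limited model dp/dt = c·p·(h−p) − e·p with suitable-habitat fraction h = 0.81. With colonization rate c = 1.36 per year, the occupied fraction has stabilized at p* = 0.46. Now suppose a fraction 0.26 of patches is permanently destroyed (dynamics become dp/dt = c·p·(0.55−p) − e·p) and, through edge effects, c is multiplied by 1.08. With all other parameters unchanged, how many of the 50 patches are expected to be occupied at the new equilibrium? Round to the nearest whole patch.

11

Balance c(h−p*) = e gives e = 1.36×(0.81 − 0.46000) = 0.47600.
New p* = 0.55 − e/c = 0.55 − 0.47600/1.46880 = 0.22593.
Expected occupied = 50 × 0.22593 = 11.30 ≈ 11.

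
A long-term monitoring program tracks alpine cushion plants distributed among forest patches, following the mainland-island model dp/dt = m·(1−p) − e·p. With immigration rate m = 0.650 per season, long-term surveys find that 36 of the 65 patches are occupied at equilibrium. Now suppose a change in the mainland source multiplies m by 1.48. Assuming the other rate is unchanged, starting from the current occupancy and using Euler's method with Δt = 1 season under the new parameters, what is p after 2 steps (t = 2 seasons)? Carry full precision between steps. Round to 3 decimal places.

Observed p* = 36/65 = 0.55385.
Balance m(1−p*) = e·p* gives e = m(1−p*)/p* = 0.650×0.44615/0.55385 = 0.52361.
Starting from p₀ = 0.55385; update p ← p + (dp/dt)·Δt with the new parameters.
t = 1: p = 0.55385 + (+0.13920) = 0.69305
t = 2: p = 0.69305 + (-0.06760) = 0.62545

0.625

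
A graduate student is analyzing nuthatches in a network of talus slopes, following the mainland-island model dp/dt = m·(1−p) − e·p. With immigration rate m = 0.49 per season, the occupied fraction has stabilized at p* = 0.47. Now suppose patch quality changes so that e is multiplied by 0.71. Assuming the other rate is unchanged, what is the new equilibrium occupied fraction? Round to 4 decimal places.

Balance m(1−p*) = e·p* gives e = m(1−p*)/p* = 0.49×0.53000/0.47000 = 0.55255.
New p* = m/(m+e) = 0.49000/(0.49000+0.39231) = 0.55536.

0.5554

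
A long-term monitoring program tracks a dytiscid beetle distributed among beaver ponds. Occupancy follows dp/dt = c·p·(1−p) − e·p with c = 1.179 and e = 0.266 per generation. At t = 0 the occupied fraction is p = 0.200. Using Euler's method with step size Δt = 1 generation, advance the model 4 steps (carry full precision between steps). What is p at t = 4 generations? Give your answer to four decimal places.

0.7519

Update rule: p ← p + [c·p·(1−p) − e·p]·Δt with Δt = 1.
p: 0.20000 → 0.33544  (Δp = +0.13544)
p: 0.33544 → 0.50904  (Δp = +0.17360)
p: 0.50904 → 0.66829  (Δp = +0.15925)
p: 0.66829 → 0.75188  (Δp = +0.08360)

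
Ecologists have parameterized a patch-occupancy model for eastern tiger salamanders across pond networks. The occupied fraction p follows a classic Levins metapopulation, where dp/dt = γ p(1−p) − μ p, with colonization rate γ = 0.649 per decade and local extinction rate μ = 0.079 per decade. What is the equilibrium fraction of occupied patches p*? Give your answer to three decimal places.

0.878

Setting dp/dt = 0 and dividing through by p* gives γ·(1−p*) = μ.
So p* = 1 − μ/γ = 1 − 0.079/0.649 = 1 − 0.1217 = 0.8783.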